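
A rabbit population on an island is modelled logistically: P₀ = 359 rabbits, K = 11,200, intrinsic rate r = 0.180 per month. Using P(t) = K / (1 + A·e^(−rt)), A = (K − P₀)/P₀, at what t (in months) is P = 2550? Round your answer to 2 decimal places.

t ≈ 12.15 months

A = (11200 − 359)/359 = 30.19777
2550 = 11200/(1 + 30.19777·e^(−0.18t)) → 1 + 30.19777·e^(−0.18t) = 4.39216
e^(−0.18t) = 0.112331 → t = ln(8.90223)/0.18 = 2.1863/0.18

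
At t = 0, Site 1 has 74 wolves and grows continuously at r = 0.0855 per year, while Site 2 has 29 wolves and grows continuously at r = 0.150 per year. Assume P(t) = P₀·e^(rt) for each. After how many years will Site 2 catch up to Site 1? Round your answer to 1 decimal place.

74·e^(0.0855t) = 29·e^(0.15t)
74/29 = e^((0.15 − 0.0855)t) → ln(2.55172) = 0.0645·t
t = 0.93677 / 0.0645

t ≈ 14.5 years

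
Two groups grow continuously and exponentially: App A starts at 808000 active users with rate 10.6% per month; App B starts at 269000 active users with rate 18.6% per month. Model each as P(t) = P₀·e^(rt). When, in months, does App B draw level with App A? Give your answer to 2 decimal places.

808000·e^(0.106t) = 269000·e^(0.186t)
808000/269000 = e^((0.186 − 0.106)t) → ln(3.00372) = 0.08·t
t = 1.09985 / 0.08

t ≈ 13.75 months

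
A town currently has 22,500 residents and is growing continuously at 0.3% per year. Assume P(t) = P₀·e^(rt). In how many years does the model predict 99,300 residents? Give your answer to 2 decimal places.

99300 = 22500 · e^(0.003·t)
t = ln(99300/22500) / 0.003 = ln(4.41333) / 0.003 = 1.48463 / 0.003

t ≈ 494.88 years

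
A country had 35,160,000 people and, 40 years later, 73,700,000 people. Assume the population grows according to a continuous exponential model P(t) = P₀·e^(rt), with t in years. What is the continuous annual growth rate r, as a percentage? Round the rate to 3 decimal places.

r ≈ 1.850% per year

73700000 = 35160000 · e^(r·40)
e^(40r) = 73700000/35160000 = 2.09613
r = ln(2.09613) / 40 = 0.74009 / 40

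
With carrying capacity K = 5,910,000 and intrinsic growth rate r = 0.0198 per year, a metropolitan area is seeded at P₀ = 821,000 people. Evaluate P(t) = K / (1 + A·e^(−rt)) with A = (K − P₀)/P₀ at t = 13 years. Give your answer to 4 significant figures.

≈ 1,020,000 people

A = (5910000 − 821000)/821000 = 6.19854
P(13) = 5910000 / (1 + 6.19854·e^(−0.0198·13)) = 5910000 / (1 + 6.19854·0.773059)
= 5910000 / 5.79184 ≈ 1020401.92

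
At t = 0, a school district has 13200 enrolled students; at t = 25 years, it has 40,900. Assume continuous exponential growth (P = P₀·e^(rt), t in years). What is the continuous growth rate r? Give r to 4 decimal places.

r ≈ 0.0452 per year

40900 = 13200 · e^(r·25)
e^(25r) = 40900/13200 = 3.09848
r = ln(3.09848) / 25 = 1.13091 / 25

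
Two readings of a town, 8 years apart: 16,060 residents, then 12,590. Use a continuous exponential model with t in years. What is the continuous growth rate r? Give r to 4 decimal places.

r ≈ -0.0304 per year

12590 = 16060 · e^(r·8)
e^(8r) = 12590/16060 = 0.78394
r = ln(0.78394) / 8 = -0.24343 / 8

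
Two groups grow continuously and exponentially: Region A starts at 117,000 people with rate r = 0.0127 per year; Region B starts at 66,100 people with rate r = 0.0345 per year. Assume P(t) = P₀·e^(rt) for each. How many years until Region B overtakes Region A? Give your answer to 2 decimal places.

t ≈ 26.19 years

117000·e^(0.0127t) = 66100·e^(0.0345t)
117000/66100 = e^((0.0345 − 0.0127)t) → ln(1.77005) = 0.0218·t
t = 0.57101 / 0.0218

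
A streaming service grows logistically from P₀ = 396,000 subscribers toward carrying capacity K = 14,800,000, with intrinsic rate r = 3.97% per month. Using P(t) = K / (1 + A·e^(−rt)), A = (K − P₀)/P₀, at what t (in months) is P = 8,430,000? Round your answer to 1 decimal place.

t ≈ 97.6 months

A = (14800000 − 396000)/396000 = 36.37374
8430000 = 14800000/(1 + 36.37374·e^(−0.0397t)) → 1 + 36.37374·e^(−0.0397t) = 1.75563
e^(−0.0397t) = 0.020774 → t = ln(48.13667)/0.0397 = 3.87404/0.0397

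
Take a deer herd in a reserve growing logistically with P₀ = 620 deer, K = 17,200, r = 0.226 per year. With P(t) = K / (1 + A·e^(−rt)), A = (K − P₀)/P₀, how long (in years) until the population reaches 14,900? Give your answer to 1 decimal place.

t ≈ 22.8 years

A = (17200 − 620)/620 = 26.74194
14900 = 17200/(1 + 26.74194·e^(−0.226t)) → 1 + 26.74194·e^(−0.226t) = 1.15436
e^(−0.226t) = 0.005772 → t = ln(173.24123)/0.226 = 5.15469/0.226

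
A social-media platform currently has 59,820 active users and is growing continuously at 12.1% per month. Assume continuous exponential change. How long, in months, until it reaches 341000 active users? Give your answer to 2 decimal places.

t ≈ 14.38 months

341000 = 59820 · e^(0.121·t)
t = ln(341000/59820) / 0.121 = ln(5.70043) / 0.121 = 1.74054 / 0.121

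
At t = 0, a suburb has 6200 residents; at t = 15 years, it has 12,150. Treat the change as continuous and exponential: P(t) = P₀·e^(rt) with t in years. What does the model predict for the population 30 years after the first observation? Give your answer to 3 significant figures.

r = ln(12150/6200) / 15 ≈ 0.044852 per year
P(30) = 6200 · e^(0.044852·30) = 6200 · 3.84034 ≈ 23810.08

≈ 23,800 residents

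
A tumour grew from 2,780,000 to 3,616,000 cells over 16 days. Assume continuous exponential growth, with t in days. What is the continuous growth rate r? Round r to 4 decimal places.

3616000 = 2780000 · e^(r·16)
e^(16r) = 3616000/2780000 = 1.30072
r = ln(1.30072) / 16 = 0.26292 / 16

r ≈ 0.0164 per day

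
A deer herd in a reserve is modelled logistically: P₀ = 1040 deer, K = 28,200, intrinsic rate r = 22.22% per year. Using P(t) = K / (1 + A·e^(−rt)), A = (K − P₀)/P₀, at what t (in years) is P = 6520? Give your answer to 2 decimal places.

t ≈ 9.28 years

A = (28200 − 1040)/1040 = 26.11538
6520 = 28200/(1 + 26.11538·e^(−0.2222t)) → 1 + 26.11538·e^(−0.2222t) = 4.32515
e^(−0.2222t) = 0.127325 → t = ln(7.85389)/0.2222 = 2.06101/0.2222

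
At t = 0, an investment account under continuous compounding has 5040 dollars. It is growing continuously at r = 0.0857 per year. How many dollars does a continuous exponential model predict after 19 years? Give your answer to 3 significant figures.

P(19) = 5040 · e^(0.0857·19) = 5040 · e^(1.6283)
= 5040 · 5.09521 ≈ 25679.84

≈ 25,700 dollars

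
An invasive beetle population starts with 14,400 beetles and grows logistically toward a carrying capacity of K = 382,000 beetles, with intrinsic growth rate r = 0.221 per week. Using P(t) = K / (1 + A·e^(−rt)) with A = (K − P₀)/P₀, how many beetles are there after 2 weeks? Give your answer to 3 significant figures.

A = (382000 − 14400)/14400 = 25.52778
P(2) = 382000 / (1 + 25.52778·e^(−0.221·2)) = 382000 / (1 + 25.52778·0.64275)
= 382000 / 17.40797 ≈ 21943.97

≈ 21,900 beetles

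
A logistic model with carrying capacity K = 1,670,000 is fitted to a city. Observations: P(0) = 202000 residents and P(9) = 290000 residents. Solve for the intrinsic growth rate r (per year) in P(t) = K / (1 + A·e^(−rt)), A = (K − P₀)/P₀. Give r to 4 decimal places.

A = (1670000 − 202000)/202000 = 7.26733
290000 = 1670000/(1 + 7.26733·e^(−r·9)) → e^(−9r) = (5.75862 − 1)/7.26733 = 0.654797
r = −ln(0.654797)/9 = 0.42343/9

r ≈ 0.0470 per year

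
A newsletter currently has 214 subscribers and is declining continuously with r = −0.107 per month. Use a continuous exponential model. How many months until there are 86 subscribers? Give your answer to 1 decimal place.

t ≈ 8.5 months

86 = 214 · e^(-0.107·t)
t = ln(86/214) / -0.107 = ln(0.40187) / -0.107 = -0.91163 / -0.107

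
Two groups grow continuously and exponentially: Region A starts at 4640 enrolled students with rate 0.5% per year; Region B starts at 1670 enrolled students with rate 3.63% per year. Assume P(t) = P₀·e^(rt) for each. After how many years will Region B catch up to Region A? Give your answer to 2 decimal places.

t ≈ 32.65 years

4640·e^(0.005t) = 1670·e^(0.0363t)
4640/1670 = e^((0.0363 − 0.005)t) → ln(2.77844) = 0.0313·t
t = 1.02189 / 0.0313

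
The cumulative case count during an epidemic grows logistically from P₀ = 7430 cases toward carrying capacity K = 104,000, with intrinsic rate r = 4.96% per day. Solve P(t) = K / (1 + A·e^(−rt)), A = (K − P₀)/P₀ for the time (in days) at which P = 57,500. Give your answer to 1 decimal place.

A = (104000 − 7430)/7430 = 12.99731
57500 = 104000/(1 + 12.99731·e^(−0.0496t)) → 1 + 12.99731·e^(−0.0496t) = 1.8087
e^(−0.0496t) = 0.06222 → t = ln(16.07194)/0.0496 = 2.77707/0.0496

t ≈ 56.0 days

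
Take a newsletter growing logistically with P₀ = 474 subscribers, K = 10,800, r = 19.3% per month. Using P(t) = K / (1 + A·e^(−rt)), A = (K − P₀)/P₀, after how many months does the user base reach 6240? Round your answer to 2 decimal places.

t ≈ 17.59 months

A = (10800 − 474)/474 = 21.78481
6240 = 10800/(1 + 21.78481·e^(−0.193t)) → 1 + 21.78481·e^(−0.193t) = 1.73077
e^(−0.193t) = 0.033545 → t = ln(29.81079)/0.193 = 3.39487/0.193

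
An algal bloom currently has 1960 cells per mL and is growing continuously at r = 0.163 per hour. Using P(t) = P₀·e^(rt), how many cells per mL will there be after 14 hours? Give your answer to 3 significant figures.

P(14) = 1960 · e^(0.163·14) = 1960 · e^(2.282)
= 1960 · 9.79625 ≈ 19200.66

≈ 19,200 cells per mL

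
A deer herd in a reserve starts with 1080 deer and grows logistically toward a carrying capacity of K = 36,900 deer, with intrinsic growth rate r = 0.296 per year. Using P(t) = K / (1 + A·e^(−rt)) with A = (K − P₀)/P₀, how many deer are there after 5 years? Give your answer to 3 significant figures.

A = (36900 − 1080)/1080 = 33.16667
P(5) = 36900 / (1 + 33.16667·e^(−0.296·5)) = 36900 / (1 + 33.16667·0.227638)
= 36900 / 8.54998 ≈ 4315.8

≈ 4,320 deer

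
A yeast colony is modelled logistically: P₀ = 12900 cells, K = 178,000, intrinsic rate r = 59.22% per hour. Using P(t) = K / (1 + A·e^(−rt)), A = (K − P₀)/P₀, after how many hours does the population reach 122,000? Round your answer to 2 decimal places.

t ≈ 5.62 hours

A = (178000 − 12900)/12900 = 12.79845
122000 = 178000/(1 + 12.79845·e^(−0.5922t)) → 1 + 12.79845·e^(−0.5922t) = 1.45902
e^(−0.5922t) = 0.035865 → t = ln(27.88234)/0.5922 = 3.32799/0.5922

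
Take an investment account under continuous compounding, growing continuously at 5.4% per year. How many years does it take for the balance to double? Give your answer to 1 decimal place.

doubling time ≈ 12.8 years

doubling time = ln(2) / |r| = 0.69315 / 0.054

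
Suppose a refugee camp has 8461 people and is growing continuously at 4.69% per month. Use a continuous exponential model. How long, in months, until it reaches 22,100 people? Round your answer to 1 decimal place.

t ≈ 20.5 months

22100 = 8461 · e^(0.0469·t)
t = ln(22100/8461) / 0.0469 = ln(2.61198) / 0.0469 = 0.96011 / 0.0469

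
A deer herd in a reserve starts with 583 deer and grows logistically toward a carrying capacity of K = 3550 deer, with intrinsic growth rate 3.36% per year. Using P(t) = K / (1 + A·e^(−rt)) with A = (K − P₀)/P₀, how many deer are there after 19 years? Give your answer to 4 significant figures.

≈ 962.6 deer

A = (3550 − 583)/583 = 5.08919
P(19) = 3550 / (1 + 5.08919·e^(−0.0336·19)) = 3550 / (1 + 5.08919·0.528137)
= 3550 / 3.68779 ≈ 962.64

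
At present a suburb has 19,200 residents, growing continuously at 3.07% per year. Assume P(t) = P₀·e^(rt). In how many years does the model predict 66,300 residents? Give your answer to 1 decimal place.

66300 = 19200 · e^(0.0307·t)
t = ln(66300/19200) / 0.0307 = ln(3.45312) / 0.0307 = 1.23928 / 0.0307

t ≈ 40.4 years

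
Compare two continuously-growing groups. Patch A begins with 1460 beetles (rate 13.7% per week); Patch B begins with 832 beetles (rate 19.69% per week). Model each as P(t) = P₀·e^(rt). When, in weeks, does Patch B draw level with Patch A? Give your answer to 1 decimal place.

1460·e^(0.137t) = 832·e^(0.1969t)
1460/832 = e^((0.1969 − 0.137)t) → ln(1.75481) = 0.0599·t
t = 0.56236 / 0.0599

t ≈ 9.4 weeks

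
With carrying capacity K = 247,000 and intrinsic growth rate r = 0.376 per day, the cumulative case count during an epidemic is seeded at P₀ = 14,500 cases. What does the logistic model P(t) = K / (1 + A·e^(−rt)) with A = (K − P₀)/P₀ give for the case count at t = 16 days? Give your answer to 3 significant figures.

≈ 238,000 cases

A = (247000 − 14500)/14500 = 16.03448
P(16) = 247000 / (1 + 16.03448·e^(−0.376·16)) = 247000 / (1 + 16.03448·0.002439)
= 247000 / 1.03911 ≈ 237702.36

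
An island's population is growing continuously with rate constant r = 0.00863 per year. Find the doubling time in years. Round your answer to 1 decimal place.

doubling time = ln(2) / |r| = 0.69315 / 0.00863

doubling time ≈ 80.3 years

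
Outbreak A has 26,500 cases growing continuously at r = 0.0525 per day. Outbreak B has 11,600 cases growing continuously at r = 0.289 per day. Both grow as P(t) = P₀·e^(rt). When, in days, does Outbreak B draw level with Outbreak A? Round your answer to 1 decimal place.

t ≈ 3.5 days

26500·e^(0.0525t) = 11600·e^(0.289t)
26500/11600 = e^((0.289 − 0.0525)t) → ln(2.28448) = 0.2365·t
t = 0.82614 / 0.2365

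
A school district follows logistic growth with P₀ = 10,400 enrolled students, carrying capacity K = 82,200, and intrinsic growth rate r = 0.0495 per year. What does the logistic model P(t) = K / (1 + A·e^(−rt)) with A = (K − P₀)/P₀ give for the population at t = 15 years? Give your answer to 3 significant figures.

A = (82200 − 10400)/10400 = 6.90385
P(15) = 82200 / (1 + 6.90385·e^(−0.0495·15)) = 82200 / (1 + 6.90385·0.475923)
= 82200 / 4.2857 ≈ 19180.08

≈ 19,200 enrolled students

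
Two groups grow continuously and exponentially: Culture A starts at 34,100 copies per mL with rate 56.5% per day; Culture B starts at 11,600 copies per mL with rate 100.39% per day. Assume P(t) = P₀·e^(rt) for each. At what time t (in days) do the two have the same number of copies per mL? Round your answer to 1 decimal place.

t ≈ 2.5 days

34100·e^(0.565t) = 11600·e^(1.0039t)
34100/11600 = e^((1.0039 − 0.565)t) → ln(2.93966) = 0.4389·t
t = 1.07829 / 0.4389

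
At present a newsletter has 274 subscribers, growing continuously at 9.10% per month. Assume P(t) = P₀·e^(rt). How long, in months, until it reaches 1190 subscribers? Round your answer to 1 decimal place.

1190 = 274 · e^(0.091·t)
t = ln(1190/274) / 0.091 = ln(4.34307) / 0.091 = 1.46858 / 0.091

t ≈ 16.1 months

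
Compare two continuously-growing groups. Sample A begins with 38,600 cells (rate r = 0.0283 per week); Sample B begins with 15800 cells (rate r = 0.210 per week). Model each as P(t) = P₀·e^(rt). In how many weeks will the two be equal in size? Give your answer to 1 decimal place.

t ≈ 4.9 weeks

38600·e^(0.0283t) = 15800·e^(0.21t)
38600/15800 = e^((0.21 − 0.0283)t) → ln(2.44304) = 0.1817·t
t = 0.89324 / 0.1817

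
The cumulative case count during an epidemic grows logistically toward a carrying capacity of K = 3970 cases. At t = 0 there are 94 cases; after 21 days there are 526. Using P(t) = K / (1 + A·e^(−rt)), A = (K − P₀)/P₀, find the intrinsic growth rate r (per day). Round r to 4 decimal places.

r ≈ 0.0876 per day

A = (3970 − 94)/94 = 41.23404
526 = 3970/(1 + 41.23404·e^(−r·21)) → e^(−21r) = (7.54753 − 1)/41.23404 = 0.158789
r = −ln(0.158789)/21 = 1.84018/21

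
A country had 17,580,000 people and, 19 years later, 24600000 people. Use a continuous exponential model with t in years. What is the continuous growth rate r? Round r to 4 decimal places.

24600000 = 17580000 · e^(r·19)
e^(19r) = 24600000/17580000 = 1.39932
r = ln(1.39932) / 19 = 0.33598 / 19

r ≈ 0.0177 per year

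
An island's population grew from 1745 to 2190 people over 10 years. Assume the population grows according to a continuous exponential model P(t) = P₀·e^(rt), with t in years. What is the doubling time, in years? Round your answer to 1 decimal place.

doubling time ≈ 30.5 years

r = ln(2190/1745) / 10 = ln(1.25501) / 10 ≈ 0.022715 per year
doubling time = ln 2 / |r| = 0.69315 / 0.022715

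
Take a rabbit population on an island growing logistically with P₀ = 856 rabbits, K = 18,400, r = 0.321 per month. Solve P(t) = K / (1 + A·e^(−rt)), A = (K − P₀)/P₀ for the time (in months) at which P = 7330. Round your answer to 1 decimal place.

A = (18400 − 856)/856 = 20.49533
7330 = 18400/(1 + 20.49533·e^(−0.321t)) → 1 + 20.49533·e^(−0.321t) = 2.51023
e^(−0.321t) = 0.073687 → t = ln(13.57098)/0.321 = 2.60793/0.321

t ≈ 8.1 months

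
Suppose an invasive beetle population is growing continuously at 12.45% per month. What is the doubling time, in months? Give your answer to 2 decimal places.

doubling time ≈ 5.57 months

doubling time = ln(2) / |r| = 0.69315 / 0.1245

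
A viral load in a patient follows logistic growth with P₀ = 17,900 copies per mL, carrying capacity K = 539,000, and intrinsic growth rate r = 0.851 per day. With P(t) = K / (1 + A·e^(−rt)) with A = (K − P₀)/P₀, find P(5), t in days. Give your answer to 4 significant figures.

≈ 381,400 copies per mL

A = (539000 − 17900)/17900 = 29.11173
P(5) = 539000 / (1 + 29.11173·e^(−0.851·5)) = 539000 / (1 + 29.11173·0.014193)
= 539000 / 1.41319 ≈ 381407.83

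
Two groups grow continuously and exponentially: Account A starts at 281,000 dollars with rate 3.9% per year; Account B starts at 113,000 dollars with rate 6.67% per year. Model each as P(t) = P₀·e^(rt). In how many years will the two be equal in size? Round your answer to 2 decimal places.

281000·e^(0.039t) = 113000·e^(0.0667t)
281000/113000 = e^((0.0667 − 0.039)t) → ln(2.48673) = 0.0277·t
t = 0.91097 / 0.0277

t ≈ 32.89 years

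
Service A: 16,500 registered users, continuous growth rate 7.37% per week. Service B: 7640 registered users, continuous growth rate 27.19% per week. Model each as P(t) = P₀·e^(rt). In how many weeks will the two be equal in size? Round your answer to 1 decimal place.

t ≈ 3.9 weeks

16500·e^(0.0737t) = 7640·e^(0.2719t)
16500/7640 = e^((0.2719 − 0.0737)t) → ln(2.15969) = 0.1982·t
t = 0.76996 / 0.1982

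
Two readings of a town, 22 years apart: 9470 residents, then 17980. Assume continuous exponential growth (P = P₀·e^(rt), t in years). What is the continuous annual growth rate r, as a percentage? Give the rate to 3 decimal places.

r ≈ 2.914% per year

17980 = 9470 · e^(r·22)
e^(22r) = 17980/9470 = 1.89863
r = ln(1.89863) / 22 = 0.64113 / 22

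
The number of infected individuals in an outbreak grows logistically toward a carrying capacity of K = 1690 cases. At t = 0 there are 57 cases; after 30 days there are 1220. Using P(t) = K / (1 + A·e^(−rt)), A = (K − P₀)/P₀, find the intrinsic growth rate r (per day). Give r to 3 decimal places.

A = (1690 − 57)/57 = 28.64912
1220 = 1690/(1 + 28.64912·e^(−r·30)) → e^(−30r) = (1.38525 − 1)/28.64912 = 0.013447
r = −ln(0.013447)/30 = 4.309/30

r ≈ 0.144 per day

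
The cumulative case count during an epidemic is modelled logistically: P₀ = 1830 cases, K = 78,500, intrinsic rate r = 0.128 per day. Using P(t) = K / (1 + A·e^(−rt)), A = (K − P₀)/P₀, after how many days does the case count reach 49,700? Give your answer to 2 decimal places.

t ≈ 33.44 days

A = (78500 − 1830)/1830 = 41.89617
49700 = 78500/(1 + 41.89617·e^(−0.128t)) → 1 + 41.89617·e^(−0.128t) = 1.57948
e^(−0.128t) = 0.013831 → t = ln(72.3)/0.128 = 4.28082/0.128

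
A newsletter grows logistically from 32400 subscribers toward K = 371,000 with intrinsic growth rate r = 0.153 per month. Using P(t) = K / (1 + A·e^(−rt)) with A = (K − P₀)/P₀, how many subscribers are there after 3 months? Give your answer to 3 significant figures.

≈ 48,800 subscribers

A = (371000 − 32400)/32400 = 10.45062
P(3) = 371000 / (1 + 10.45062·e^(−0.153·3)) = 371000 / (1 + 10.45062·0.631915)
= 371000 / 7.6039 ≈ 48790.72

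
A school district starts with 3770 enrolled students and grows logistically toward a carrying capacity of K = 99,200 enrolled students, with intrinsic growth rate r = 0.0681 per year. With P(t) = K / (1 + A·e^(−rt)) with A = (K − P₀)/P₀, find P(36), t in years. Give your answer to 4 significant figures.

≈ 31,190 enrolled students

A = (99200 − 3770)/3770 = 25.313
P(36) = 99200 / (1 + 25.313·e^(−0.0681·36)) = 99200 / (1 + 25.313·0.086156)
= 99200 / 3.18086 ≈ 31186.56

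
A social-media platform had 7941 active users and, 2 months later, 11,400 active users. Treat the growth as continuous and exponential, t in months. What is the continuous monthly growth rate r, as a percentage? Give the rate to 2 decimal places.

11400 = 7941 · e^(r·2)
e^(2r) = 11400/7941 = 1.43559
r = ln(1.43559) / 2 = 0.36157 / 2

r ≈ 18.08% per month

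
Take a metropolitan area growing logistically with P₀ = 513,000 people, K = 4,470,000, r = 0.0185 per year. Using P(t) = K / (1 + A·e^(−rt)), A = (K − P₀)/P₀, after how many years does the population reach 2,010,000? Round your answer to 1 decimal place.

A = (4470000 − 513000)/513000 = 7.71345
2010000 = 4470000/(1 + 7.71345·e^(−0.0185t)) → 1 + 7.71345·e^(−0.0185t) = 2.22388
e^(−0.0185t) = 0.158668 → t = ln(6.30245)/0.0185 = 1.84094/0.0185

t ≈ 99.5 years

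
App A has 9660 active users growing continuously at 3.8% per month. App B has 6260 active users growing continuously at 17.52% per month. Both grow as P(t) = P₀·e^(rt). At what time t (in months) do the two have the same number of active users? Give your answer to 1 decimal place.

t ≈ 3.2 months

9660·e^(0.038t) = 6260·e^(0.1752t)
9660/6260 = e^((0.1752 − 0.038)t) → ln(1.54313) = 0.1372·t
t = 0.43381 / 0.1372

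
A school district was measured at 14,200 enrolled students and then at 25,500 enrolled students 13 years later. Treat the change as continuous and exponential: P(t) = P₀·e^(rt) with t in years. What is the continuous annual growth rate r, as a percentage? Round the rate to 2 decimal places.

r ≈ 4.50% per year

25500 = 14200 · e^(r·13)
e^(13r) = 25500/14200 = 1.79577
r = ln(1.79577) / 13 = 0.58544 / 13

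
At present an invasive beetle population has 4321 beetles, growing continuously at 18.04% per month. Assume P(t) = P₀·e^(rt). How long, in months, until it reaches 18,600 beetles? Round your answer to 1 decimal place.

t ≈ 8.1 months

18600 = 4321 · e^(0.1804·t)
t = ln(18600/4321) / 0.1804 = ln(4.30456) / 0.1804 = 1.45967 / 0.1804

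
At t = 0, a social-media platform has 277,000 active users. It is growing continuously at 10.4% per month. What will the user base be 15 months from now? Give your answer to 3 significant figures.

≈ 1,320,000 active users

P(15) = 277000 · e^(0.104·15) = 277000 · e^(1.56)
= 277000 · 4.75882 ≈ 1318193.48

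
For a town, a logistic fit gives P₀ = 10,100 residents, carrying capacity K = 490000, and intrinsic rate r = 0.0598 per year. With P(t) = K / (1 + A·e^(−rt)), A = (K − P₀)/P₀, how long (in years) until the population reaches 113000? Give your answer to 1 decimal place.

A = (490000 − 10100)/10100 = 47.51485
113000 = 490000/(1 + 47.51485·e^(−0.0598t)) → 1 + 47.51485·e^(−0.0598t) = 4.33628
e^(−0.0598t) = 0.070216 → t = ln(14.24185)/0.0598 = 2.65618/0.0598

t ≈ 44.4 years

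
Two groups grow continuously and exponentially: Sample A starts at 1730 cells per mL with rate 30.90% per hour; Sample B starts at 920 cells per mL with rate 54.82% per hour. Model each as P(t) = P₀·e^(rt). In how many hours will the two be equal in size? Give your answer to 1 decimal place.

t ≈ 2.6 hours

1730·e^(0.309t) = 920·e^(0.5482t)
1730/920 = e^((0.5482 − 0.309)t) → ln(1.88043) = 0.2392·t
t = 0.6315 / 0.2392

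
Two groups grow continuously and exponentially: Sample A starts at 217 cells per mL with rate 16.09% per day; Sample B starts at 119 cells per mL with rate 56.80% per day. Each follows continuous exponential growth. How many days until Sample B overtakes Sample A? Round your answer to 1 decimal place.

217·e^(0.1609t) = 119·e^(0.568t)
217/119 = e^((0.568 − 0.1609)t) → ln(1.82353) = 0.4071·t
t = 0.60077 / 0.4071

t ≈ 1.5 days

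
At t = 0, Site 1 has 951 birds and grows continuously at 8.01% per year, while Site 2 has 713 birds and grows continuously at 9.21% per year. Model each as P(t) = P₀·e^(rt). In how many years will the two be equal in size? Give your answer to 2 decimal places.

951·e^(0.0801t) = 713·e^(0.0921t)
951/713 = e^((0.0921 − 0.0801)t) → ln(1.3338) = 0.012·t
t = 0.28803 / 0.012

t ≈ 24.00 years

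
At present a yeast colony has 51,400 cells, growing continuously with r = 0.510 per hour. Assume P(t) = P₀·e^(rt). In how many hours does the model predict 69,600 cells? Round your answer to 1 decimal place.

69600 = 51400 · e^(0.51·t)
t = ln(69600/51400) / 0.51 = ln(1.35409) / 0.51 = 0.30313 / 0.51

t ≈ 0.6 hours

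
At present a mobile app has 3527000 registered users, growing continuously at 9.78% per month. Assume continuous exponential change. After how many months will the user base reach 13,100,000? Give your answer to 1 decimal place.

t ≈ 13.4 months

13100000 = 3527000 · e^(0.0978·t)
t = ln(13100000/3527000) / 0.0978 = ln(3.7142) / 0.0978 = 1.31216 / 0.0978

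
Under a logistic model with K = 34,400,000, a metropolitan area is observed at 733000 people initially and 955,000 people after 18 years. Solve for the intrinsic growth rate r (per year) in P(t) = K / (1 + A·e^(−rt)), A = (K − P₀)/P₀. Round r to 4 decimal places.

r ≈ 0.0151 per year

A = (34400000 − 733000)/733000 = 45.93042
955000 = 34400000/(1 + 45.93042·e^(−r·18)) → e^(−18r) = (36.02094 − 1)/45.93042 = 0.762478
r = −ln(0.762478)/18 = 0.27118/18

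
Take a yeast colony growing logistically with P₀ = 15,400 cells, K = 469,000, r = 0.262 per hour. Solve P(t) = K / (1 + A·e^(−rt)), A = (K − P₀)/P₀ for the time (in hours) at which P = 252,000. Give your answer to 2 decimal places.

A = (469000 − 15400)/15400 = 29.45455
252000 = 469000/(1 + 29.45455·e^(−0.262t)) → 1 + 29.45455·e^(−0.262t) = 1.86111
e^(−0.262t) = 0.029235 → t = ln(34.20528)/0.262 = 3.53238/0.262

t ≈ 13.48 hours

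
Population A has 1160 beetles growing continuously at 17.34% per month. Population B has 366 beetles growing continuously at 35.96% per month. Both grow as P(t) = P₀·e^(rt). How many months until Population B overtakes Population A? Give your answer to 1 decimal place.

t ≈ 6.2 months

1160·e^(0.1734t) = 366·e^(0.3596t)
1160/366 = e^((0.3596 − 0.1734)t) → ln(3.1694) = 0.1862·t
t = 1.15354 / 0.1862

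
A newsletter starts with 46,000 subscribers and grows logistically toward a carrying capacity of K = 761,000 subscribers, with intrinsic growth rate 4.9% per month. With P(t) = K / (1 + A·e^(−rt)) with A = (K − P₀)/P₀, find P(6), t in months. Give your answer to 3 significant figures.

A = (761000 − 46000)/46000 = 15.54348
P(6) = 761000 / (1 + 15.54348·e^(−0.049·6)) = 761000 / (1 + 15.54348·0.745276)
= 761000 / 12.58419 ≈ 60472.71

≈ 60,500 subscribers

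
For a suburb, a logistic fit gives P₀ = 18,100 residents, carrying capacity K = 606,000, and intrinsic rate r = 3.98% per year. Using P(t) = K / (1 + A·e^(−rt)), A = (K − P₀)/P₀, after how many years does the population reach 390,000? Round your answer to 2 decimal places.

t ≈ 102.30 years

A = (606000 − 18100)/18100 = 32.48066
390000 = 606000/(1 + 32.48066·e^(−0.0398t)) → 1 + 32.48066·e^(−0.0398t) = 1.55385
e^(−0.0398t) = 0.017052 → t = ln(58.64564)/0.0398 = 4.07151/0.0398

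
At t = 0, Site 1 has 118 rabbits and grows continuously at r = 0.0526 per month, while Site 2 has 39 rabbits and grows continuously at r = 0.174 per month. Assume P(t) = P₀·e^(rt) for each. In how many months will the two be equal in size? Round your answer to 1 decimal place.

t ≈ 9.1 months

118·e^(0.0526t) = 39·e^(0.174t)
118/39 = e^((0.174 − 0.0526)t) → ln(3.02564) = 0.1214·t
t = 1.10712 / 0.1214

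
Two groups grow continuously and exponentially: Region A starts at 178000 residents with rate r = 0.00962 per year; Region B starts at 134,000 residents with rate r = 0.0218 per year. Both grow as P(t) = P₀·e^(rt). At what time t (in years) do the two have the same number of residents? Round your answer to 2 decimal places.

t ≈ 23.31 years

178000·e^(0.00962t) = 134000·e^(0.0218t)
178000/134000 = e^((0.0218 − 0.00962)t) → ln(1.32836) = 0.01218·t
t = 0.28394 / 0.01218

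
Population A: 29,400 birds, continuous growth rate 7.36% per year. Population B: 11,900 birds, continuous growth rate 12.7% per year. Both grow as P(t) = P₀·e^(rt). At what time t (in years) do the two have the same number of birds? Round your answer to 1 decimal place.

t ≈ 16.9 years

29400·e^(0.0736t) = 11900·e^(0.127t)
29400/11900 = e^((0.127 − 0.0736)t) → ln(2.47059) = 0.0534·t
t = 0.90446 / 0.0534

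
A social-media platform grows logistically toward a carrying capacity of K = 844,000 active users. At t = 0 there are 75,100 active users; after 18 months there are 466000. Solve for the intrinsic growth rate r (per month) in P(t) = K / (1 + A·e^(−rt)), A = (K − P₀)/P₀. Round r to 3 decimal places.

A = (844000 − 75100)/75100 = 10.23835
466000 = 844000/(1 + 10.23835·e^(−r·18)) → e^(−18r) = (1.81116 − 1)/10.23835 = 0.079228
r = −ln(0.079228)/18 = 2.53543/18

r ≈ 0.141 per month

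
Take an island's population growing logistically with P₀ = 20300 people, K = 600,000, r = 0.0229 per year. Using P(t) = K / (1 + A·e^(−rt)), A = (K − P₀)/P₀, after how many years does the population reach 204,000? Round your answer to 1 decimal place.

t ≈ 117.4 years

A = (600000 − 20300)/20300 = 28.55665
204000 = 600000/(1 + 28.55665·e^(−0.0229t)) → 1 + 28.55665·e^(−0.0229t) = 2.94118
e^(−0.0229t) = 0.067976 → t = ln(14.711)/0.0229 = 2.6886/0.0229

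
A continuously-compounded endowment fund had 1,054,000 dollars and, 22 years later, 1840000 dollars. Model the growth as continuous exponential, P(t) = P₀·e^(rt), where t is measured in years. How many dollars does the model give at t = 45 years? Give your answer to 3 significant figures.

≈ 3,290,000 dollars

r = ln(1840000/1054000) / 22 ≈ 0.025326 per year
P(45) = 1054000 · e^(0.025326·45) = 1054000 · 3.12574 ≈ 3294534.04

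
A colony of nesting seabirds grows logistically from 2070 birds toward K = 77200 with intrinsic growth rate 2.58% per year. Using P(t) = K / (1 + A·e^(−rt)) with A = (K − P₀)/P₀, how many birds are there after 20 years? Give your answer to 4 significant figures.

A = (77200 − 2070)/2070 = 36.29469
P(20) = 77200 / (1 + 36.29469·e^(−0.0258·20)) = 77200 / (1 + 36.29469·0.596903)
= 77200 / 22.66442 ≈ 3406.22

≈ 3,406 birds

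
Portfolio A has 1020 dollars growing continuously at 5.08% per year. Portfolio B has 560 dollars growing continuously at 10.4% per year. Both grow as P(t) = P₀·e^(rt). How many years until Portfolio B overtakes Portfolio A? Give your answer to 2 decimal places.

t ≈ 11.27 years

1020·e^(0.0508t) = 560·e^(0.104t)
1020/560 = e^((0.104 − 0.0508)t) → ln(1.82143) = 0.0532·t
t = 0.59962 / 0.0532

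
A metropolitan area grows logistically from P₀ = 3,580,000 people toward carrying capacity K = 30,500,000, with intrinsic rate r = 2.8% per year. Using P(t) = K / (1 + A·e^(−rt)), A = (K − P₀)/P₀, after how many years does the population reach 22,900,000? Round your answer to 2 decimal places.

t ≈ 111.45 years

A = (30500000 − 3580000)/3580000 = 7.51955
22900000 = 30500000/(1 + 7.51955·e^(−0.028t)) → 1 + 7.51955·e^(−0.028t) = 1.33188
e^(−0.028t) = 0.044135 → t = ln(22.6576)/0.028 = 3.1205/0.028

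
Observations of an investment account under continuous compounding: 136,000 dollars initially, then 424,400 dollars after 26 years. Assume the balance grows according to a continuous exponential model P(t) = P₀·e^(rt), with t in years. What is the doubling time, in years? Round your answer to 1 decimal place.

doubling time ≈ 15.8 years

r = ln(424400/136000) / 26 = ln(3.12059) / 26 ≈ 0.04377 per year
doubling time = ln 2 / |r| = 0.69315 / 0.04377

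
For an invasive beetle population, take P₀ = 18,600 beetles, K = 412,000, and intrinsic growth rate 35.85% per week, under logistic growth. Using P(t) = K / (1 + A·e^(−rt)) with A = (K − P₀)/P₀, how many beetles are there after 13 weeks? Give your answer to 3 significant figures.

≈ 343,000 beetles

A = (412000 − 18600)/18600 = 21.15054
P(13) = 412000 / (1 + 21.15054·e^(−0.3585·13)) = 412000 / (1 + 21.15054·0.009462)
= 412000 / 1.20012 ≈ 343298.81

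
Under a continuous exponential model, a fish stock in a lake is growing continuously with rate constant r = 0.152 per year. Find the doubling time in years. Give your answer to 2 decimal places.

doubling time = ln(2) / |r| = 0.69315 / 0.152

doubling time ≈ 4.56 years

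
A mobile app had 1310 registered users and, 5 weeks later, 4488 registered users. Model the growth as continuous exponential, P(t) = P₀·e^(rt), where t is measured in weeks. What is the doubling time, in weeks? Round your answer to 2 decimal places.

r = ln(4488/1310) / 5 = ln(3.42595) / 5 ≈ 0.246276 per week
doubling time = ln 2 / |r| = 0.69315 / 0.246276

doubling time ≈ 2.81 weeks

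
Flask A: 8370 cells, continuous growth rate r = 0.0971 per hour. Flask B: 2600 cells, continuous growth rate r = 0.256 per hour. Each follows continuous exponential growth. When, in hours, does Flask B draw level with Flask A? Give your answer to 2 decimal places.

8370·e^(0.0971t) = 2600·e^(0.256t)
8370/2600 = e^((0.256 − 0.0971)t) → ln(3.21923) = 0.1589·t
t = 1.16914 / 0.1589

t ≈ 7.36 hours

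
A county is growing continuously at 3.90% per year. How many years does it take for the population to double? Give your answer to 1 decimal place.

doubling time ≈ 17.8 years

doubling time = ln(2) / |r| = 0.69315 / 0.039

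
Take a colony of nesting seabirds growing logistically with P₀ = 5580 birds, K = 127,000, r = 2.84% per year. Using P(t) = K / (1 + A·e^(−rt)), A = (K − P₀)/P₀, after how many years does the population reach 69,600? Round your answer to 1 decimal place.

A = (127000 − 5580)/5580 = 21.75986
69600 = 127000/(1 + 21.75986·e^(−0.0284t)) → 1 + 21.75986·e^(−0.0284t) = 1.82471
e^(−0.0284t) = 0.037901 → t = ln(26.38477)/0.0284 = 3.27279/0.0284

t ≈ 115.2 years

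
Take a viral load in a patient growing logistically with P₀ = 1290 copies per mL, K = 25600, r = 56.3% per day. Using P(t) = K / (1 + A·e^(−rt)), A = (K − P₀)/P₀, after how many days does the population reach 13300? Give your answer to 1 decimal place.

A = (25600 − 1290)/1290 = 18.84496
13300 = 25600/(1 + 18.84496·e^(−0.563t)) → 1 + 18.84496·e^(−0.563t) = 1.92481
e^(−0.563t) = 0.049075 → t = ln(20.37707)/0.563 = 3.01441/0.563

t ≈ 5.4 days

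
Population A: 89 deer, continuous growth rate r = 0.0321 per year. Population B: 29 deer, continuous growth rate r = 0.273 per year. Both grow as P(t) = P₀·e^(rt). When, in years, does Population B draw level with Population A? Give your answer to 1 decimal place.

t ≈ 4.7 years

89·e^(0.0321t) = 29·e^(0.273t)
89/29 = e^((0.273 − 0.0321)t) → ln(3.06897) = 0.2409·t
t = 1.12134 / 0.2409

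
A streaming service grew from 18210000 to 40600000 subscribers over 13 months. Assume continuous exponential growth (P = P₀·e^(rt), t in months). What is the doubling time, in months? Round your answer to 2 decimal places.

doubling time ≈ 11.24 months

r = ln(40600000/18210000) / 13 = ln(2.22954) / 13 ≈ 0.061677 per month
doubling time = ln 2 / |r| = 0.69315 / 0.061677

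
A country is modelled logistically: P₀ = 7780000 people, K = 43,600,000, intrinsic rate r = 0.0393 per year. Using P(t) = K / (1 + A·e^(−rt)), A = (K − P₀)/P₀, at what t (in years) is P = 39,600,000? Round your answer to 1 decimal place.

A = (43600000 − 7780000)/7780000 = 4.60411
39600000 = 43600000/(1 + 4.60411·e^(−0.0393t)) → 1 + 4.60411·e^(−0.0393t) = 1.10101
e^(−0.0393t) = 0.021939 → t = ln(45.58072)/0.0393 = 3.81948/0.0393

t ≈ 97.2 years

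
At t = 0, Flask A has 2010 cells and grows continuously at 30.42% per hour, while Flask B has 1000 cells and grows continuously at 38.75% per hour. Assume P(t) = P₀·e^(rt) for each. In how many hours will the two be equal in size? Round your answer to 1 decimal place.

t ≈ 8.4 hours

2010·e^(0.3042t) = 1000·e^(0.3875t)
2010/1000 = e^((0.3875 − 0.3042)t) → ln(2.01) = 0.0833·t
t = 0.69813 / 0.0833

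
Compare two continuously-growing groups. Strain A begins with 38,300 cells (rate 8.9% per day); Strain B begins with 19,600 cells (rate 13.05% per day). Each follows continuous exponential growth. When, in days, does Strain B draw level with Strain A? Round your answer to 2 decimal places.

38300·e^(0.089t) = 19600·e^(0.1305t)
38300/19600 = e^((0.1305 − 0.089)t) → ln(1.95408) = 0.0415·t
t = 0.66992 / 0.0415

t ≈ 16.14 days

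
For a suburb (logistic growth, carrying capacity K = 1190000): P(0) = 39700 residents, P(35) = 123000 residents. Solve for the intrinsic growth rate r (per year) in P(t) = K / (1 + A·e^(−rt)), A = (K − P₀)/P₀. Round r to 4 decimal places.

r ≈ 0.0345 per year

A = (1190000 − 39700)/39700 = 28.97481
123000 = 1190000/(1 + 28.97481·e^(−r·35)) → e^(−35r) = (9.6748 − 1)/28.97481 = 0.299391
r = −ln(0.299391)/35 = 1.206/35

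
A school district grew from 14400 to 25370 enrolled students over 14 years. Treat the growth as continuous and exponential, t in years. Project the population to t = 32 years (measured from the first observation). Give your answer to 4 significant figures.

r = ln(25370/14400) / 14 ≈ 0.040453 per year
P(32) = 14400 · e^(0.040453·32) = 14400 · 3.64913 ≈ 52547.51

≈ 52,550 enrolled students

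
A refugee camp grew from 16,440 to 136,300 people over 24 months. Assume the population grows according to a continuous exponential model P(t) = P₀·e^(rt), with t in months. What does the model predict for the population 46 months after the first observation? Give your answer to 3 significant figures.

≈ 947,000 people

r = ln(136300/16440) / 24 ≈ 0.088131 per month
P(46) = 16440 · e^(0.088131·46) = 16440 · 57.62867 ≈ 947415.3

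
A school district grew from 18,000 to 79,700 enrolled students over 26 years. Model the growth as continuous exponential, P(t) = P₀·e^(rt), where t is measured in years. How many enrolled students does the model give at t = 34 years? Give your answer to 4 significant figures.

r = ln(79700/18000) / 26 ≈ 0.057227 per year
P(34) = 18000 · e^(0.057227·34) = 18000 · 6.99862 ≈ 125975.1

≈ 126,000 enrolled students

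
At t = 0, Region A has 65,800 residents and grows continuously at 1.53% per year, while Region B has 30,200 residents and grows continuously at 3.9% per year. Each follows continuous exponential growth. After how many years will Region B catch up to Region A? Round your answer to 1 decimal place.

65800·e^(0.0153t) = 30200·e^(0.039t)
65800/30200 = e^((0.039 − 0.0153)t) → ln(2.17881) = 0.0237·t
t = 0.77878 / 0.0237

t ≈ 32.9 years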